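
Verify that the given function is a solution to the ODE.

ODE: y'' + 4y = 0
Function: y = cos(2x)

Verification:
y'' = -4cos(2x)
y'' + 4y = 0 ✓

Yes, it is a solution.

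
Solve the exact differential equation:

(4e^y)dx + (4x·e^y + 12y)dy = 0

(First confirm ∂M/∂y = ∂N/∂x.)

Verify exactness: ∂M/∂y = ∂N/∂x ✓
Find F(x,y) such that ∂F/∂x = M, ∂F/∂y = N
Solution: 4x·e^y + 6y² = C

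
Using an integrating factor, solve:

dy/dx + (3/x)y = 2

Using integrating factor method:

General solution: y = (1/2)x + Cx^(-3)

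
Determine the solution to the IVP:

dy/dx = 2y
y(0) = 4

General solution: y = Ce^(2x)
Applying IC y(0) = 4:
Particular solution: y = 4e^(2x)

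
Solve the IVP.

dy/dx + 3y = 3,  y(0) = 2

General solution: y = 1 + Ce^(-3x)
Applying y(0) = 2: C = 2 - 1 = 1
Particular solution: y = 1 + e^(-3x)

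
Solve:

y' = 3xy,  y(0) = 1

General solution: y = Ce^(3x²/2)
Applying IC y(0) = 1:
Particular solution: y = e^(3x²/2)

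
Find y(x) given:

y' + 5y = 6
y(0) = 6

General solution: y = 6/5 + Ce^(-5x)
Applying y(0) = 6: C = 6 - 6/5 = 24/5
Particular solution: y = 6/5 + (24/5)e^(-5x)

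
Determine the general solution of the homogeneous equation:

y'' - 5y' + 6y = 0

Characteristic equation: r² - 5r + 6 = 0
Roots: r = 3, 2 (distinct real)
General solution: y = C₁e^(3x) + C₂e^(2x)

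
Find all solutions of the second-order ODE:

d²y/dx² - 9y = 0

Characteristic equation: r² - 9 = 0
Roots: r = 3, -3 (distinct real)
General solution: y = C₁e^(3x) + C₂e^(-3x)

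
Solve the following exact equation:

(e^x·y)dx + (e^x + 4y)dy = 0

Verify exactness: ∂M/∂y = ∂N/∂x ✓
Find F(x,y) such that ∂F/∂x = M, ∂F/∂y = N
Solution: e^x·y + 2y² = C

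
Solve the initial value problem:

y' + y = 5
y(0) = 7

General solution: y = 5 + Ce^(-x)
Applying y(0) = 7: C = 7 - 5 = 2
Particular solution: y = 5 + 2e^(-x)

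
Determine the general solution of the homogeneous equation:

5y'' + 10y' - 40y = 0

Characteristic equation: 5r² + 10r - 40 = 0
Divide by 5: r² + 2r - 8 = 0
Roots: r = 2, -4 (distinct real)
General solution: y = C₁e^(2x) + C₂e^(-4x)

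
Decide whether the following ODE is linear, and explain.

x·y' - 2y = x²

Linear (y and its derivatives appear to the first power only, no products of y terms)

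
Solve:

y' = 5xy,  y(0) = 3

General solution: y = Ce^(5x²/2)
Applying IC y(0) = 3:
Particular solution: y = 3e^(5x²/2)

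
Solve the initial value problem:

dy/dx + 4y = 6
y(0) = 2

General solution: y = 3/2 + Ce^(-4x)
Applying y(0) = 2: C = 2 - 3/2 = 1/2
Particular solution: y = 3/2 + (1/2)e^(-4x)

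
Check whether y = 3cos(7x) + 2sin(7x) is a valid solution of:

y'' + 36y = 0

Verification:
y'' = -147cos(7x) - 98sin(7x)
y'' + 36y ≠ 0 (frequency mismatch: got 49 instead of 36)

No, it is not a solution.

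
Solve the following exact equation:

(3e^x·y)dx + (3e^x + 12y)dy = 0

Verify exactness: ∂M/∂y = ∂N/∂x ✓
Find F(x,y) such that ∂F/∂x = M, ∂F/∂y = N
Solution: 3e^x·y + 6y² = C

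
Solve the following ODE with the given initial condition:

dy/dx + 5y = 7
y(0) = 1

General solution: y = 7/5 + Ce^(-5x)
Applying y(0) = 1: C = 1 - 7/5 = -2/5
Particular solution: y = 7/5 - (2/5)e^(-5x)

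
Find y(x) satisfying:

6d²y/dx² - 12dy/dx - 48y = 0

Characteristic equation: 6r² - 12r - 48 = 0
Divide by 6: r² - 2r - 8 = 0
Roots: r = 4, -2 (distinct real)
General solution: y = C₁e^(4x) + C₂e^(-2x)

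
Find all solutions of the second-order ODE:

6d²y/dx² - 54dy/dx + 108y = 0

Characteristic equation: 6r² - 54r + 108 = 0
Divide by 6: r² - 9r + 18 = 0
Roots: r = 6, 3 (distinct real)
General solution: y = C₁e^(6x) + C₂e^(3x)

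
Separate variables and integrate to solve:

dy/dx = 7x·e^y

Separating variables and integrating:
-e^(-y) = 7x²/2 + C

General solution: y = -ln(C - 7x²/2)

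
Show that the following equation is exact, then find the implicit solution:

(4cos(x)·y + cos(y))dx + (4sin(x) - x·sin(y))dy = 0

Verify exactness: ∂M/∂y = ∂N/∂x ✓
Find F(x,y) such that ∂F/∂x = M, ∂F/∂y = N
Solution: 4sin(x)·y + x·cos(y) = C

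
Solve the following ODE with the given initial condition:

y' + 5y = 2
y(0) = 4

General solution: y = 2/5 + Ce^(-5x)
Applying y(0) = 4: C = 4 - 2/5 = 18/5
Particular solution: y = 2/5 + (18/5)e^(-5x)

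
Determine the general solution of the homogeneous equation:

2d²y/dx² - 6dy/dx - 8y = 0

Characteristic equation: 2r² - 6r - 8 = 0
Divide by 2: r² - 3r - 4 = 0
Roots: r = 4, -1 (distinct real)
General solution: y = C₁e^(4x) + C₂e^(-x)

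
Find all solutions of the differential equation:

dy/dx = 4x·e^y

Separating variables and integrating:
-e^(-y) = 2x² + C

General solution: y = -ln(C - 2x²)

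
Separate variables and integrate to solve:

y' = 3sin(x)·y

Separating variables and integrating:
ln|y| = -3cos(x) + C

General solution: y = Ce^(-3cos(x))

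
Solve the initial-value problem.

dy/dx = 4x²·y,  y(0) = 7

General solution: y = Ce^(4x³/3)
Applying IC y(0) = 7:
Particular solution: y = 7e^(4x³/3)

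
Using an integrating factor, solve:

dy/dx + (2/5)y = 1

Using integrating factor method:

General solution: y = 5/2 + Ce^(-2x/5)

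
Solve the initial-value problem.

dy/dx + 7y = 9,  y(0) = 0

General solution: y = 9/7 + Ce^(-7x)
Applying y(0) = 0: C = 0 - 9/7 = -9/7
Particular solution: y = 9/7 - (9/7)e^(-7x)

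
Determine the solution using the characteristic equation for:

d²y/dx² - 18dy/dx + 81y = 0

Characteristic equation: r² - 18r + 81 = 0
Factored: (r - 9)² = 0
Repeated root: r = 9
General solution: y = (C₁ + C₂x)e^(9x)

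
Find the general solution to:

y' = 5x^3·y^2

Separating variables and integrating:
-1/y = 5x^4/4 + C

General solution: y^-1 = (-5/4)x^4 + C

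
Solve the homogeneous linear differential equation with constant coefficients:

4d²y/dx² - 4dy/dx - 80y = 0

Characteristic equation: 4r² - 4r - 80 = 0
Divide by 4: r² - r - 20 = 0
Roots: r = 5, -4 (distinct real)
General solution: y = C₁e^(5x) + C₂e^(-4x)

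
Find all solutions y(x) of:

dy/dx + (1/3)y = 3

Using integrating factor method:

General solution: y = 9 + Ce^(-x/3)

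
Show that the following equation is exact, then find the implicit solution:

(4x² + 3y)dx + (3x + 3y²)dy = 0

Verify exactness: ∂M/∂y = ∂N/∂x ✓
Find F(x,y) such that ∂F/∂x = M, ∂F/∂y = N
Solution: 4x³/3 + 3xy + y³ = C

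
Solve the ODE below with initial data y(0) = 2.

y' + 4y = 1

General solution: y = 1/4 + Ce^(-4x)
Applying y(0) = 2: C = 2 - 1/4 = 7/4
Particular solution: y = 1/4 + (7/4)e^(-4x)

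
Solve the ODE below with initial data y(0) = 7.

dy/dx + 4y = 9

General solution: y = 9/4 + Ce^(-4x)
Applying y(0) = 7: C = 7 - 9/4 = 19/4
Particular solution: y = 9/4 + (19/4)e^(-4x)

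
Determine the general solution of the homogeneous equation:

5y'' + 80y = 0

Characteristic equation: 5r² + 80 = 0
Divide by 5: r² + 16 = 0
Roots: r = ±4i (complex conjugates)
General solution: y = C₁cos(4x) + C₂sin(4x)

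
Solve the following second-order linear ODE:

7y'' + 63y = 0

Characteristic equation: 7r² + 63 = 0
Divide by 7: r² + 9 = 0
Roots: r = ±3i (complex conjugates)
General solution: y = C₁cos(3x) + C₂sin(3x)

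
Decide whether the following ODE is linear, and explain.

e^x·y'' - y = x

Linear (y and its derivatives appear to the first power only, no products of y terms)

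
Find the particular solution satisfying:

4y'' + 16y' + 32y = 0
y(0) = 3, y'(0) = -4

General solution: y = e^(-2x)(C₁cos(2x) + C₂sin(2x))
Complex roots r = -2 ± 2i
Applying ICs: C₁ = 3, C₂ = 1
Particular solution: y = e^(-2x)(3cos(2x) + sin(2x))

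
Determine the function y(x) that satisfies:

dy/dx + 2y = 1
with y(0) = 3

General solution: y = 1/2 + Ce^(-2x)
Applying y(0) = 3: C = 3 - 1/2 = 5/2
Particular solution: y = 1/2 + (5/2)e^(-2x)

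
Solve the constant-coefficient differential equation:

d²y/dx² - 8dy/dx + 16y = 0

Characteristic equation: r² - 8r + 16 = 0
Factored: (r - 4)² = 0
Repeated root: r = 4
General solution: y = (C₁ + C₂x)e^(4x)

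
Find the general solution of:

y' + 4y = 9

Using integrating factor method:

General solution: y = 9/4 + Ce^(-4x)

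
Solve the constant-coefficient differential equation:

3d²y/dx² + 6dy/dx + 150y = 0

Characteristic equation: 3r² + 6r + 150 = 0
Divide by 3: r² + 2r + 50 = 0
Roots: r = -1 ± 7i (complex conjugates)
General solution: y = e^(-x)(C₁cos(7x) + C₂sin(7x))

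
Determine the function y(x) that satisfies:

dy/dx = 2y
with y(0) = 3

General solution: y = Ce^(2x)
Applying IC y(0) = 3:
Particular solution: y = 3e^(2x)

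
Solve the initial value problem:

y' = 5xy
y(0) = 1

General solution: y = Ce^(5x²/2)
Applying IC y(0) = 1:
Particular solution: y = e^(5x²/2)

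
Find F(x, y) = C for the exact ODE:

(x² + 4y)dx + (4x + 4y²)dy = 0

Verify exactness: ∂M/∂y = ∂N/∂x ✓
Find F(x,y) such that ∂F/∂x = M, ∂F/∂y = N
Solution: x³/3 + 4xy + 4y³/3 = C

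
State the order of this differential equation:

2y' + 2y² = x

The order is 1 (highest derivative is of order 1).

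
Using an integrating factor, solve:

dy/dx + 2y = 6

Using integrating factor method:

General solution: y = 3 + Ce^(-2x)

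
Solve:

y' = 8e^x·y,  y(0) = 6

General solution: y = Ce^(8e^x)
Applying IC y(0) = 6:
Particular solution: y = 6e^(8(e^x - 1))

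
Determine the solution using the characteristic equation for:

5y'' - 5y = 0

Characteristic equation: 5r² - 5 = 0
Divide by 5: r² - 1 = 0
Roots: r = 1, -1 (distinct real)
General solution: y = C₁e^x + C₂e^(-x)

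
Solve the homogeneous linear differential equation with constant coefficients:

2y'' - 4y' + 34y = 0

Characteristic equation: 2r² - 4r + 34 = 0
Divide by 2: r² - 2r + 17 = 0
Roots: r = 1 ± 4i (complex conjugates)
General solution: y = e^x(C₁cos(4x) + C₂sin(4x))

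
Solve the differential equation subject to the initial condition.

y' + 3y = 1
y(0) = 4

General solution: y = 1/3 + Ce^(-3x)
Applying y(0) = 4: C = 4 - 1/3 = 11/3
Particular solution: y = 1/3 + (11/3)e^(-3x)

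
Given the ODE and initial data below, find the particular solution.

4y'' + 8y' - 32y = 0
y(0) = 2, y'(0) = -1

General solution: y = C₁e^(2x) + C₂e^(-4x)
Applying ICs: C₁ = 7/6, C₂ = 5/6
Particular solution: y = (7/6)e^(2x) + (5/6)e^(-4x)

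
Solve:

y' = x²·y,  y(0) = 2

General solution: y = Ce^(x³/3)
Applying IC y(0) = 2:
Particular solution: y = 2e^(x³/3)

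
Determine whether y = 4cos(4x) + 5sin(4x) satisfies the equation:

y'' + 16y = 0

Verification:
y'' = -64cos(4x) - 80sin(4x)
y'' + 16y = 0 ✓

Yes, it is a solution.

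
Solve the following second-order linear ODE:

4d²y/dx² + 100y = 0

Characteristic equation: 4r² + 100 = 0
Divide by 4: r² + 25 = 0
Roots: r = ±5i (complex conjugates)
General solution: y = C₁cos(5x) + C₂sin(5x)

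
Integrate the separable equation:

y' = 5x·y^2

Separating variables and integrating:
-1/y = 5x^2/2 + C

General solution: y^-1 = (-5/2)x^2 + C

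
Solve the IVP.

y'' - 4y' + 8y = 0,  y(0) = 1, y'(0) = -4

General solution: y = e^(2x)(C₁cos(2x) + C₂sin(2x))
Complex roots r = 2 ± 2i
Applying ICs: C₁ = 1, C₂ = -3
Particular solution: y = e^(2x)(cos(2x) - 3sin(2x))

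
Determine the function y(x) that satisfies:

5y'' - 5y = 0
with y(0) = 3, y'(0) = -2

General solution: y = C₁e^x + C₂e^(-x)
Applying ICs: C₁ = 1/2, C₂ = 5/2
Particular solution: y = (1/2)e^x + (5/2)e^(-x)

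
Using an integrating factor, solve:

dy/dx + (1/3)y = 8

Using integrating factor method:

General solution: y = 24 + Ce^(-x/3)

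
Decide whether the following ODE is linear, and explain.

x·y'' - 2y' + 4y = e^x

Linear (y and its derivatives appear to the first power only, no products of y terms)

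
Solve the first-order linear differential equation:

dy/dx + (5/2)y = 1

Using integrating factor method:

General solution: y = 2/5 + Ce^(-5x/2)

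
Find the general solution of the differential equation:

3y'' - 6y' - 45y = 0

Characteristic equation: 3r² - 6r - 45 = 0
Divide by 3: r² - 2r - 15 = 0
Roots: r = 5, -3 (distinct real)
General solution: y = C₁e^(5x) + C₂e^(-3x)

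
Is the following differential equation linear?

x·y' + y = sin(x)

Yes. Linear (y and its derivatives appear to the first power only, no products of y terms)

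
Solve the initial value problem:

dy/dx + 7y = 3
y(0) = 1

General solution: y = 3/7 + Ce^(-7x)
Applying y(0) = 1: C = 1 - 3/7 = 4/7
Particular solution: y = 3/7 + (4/7)e^(-7x)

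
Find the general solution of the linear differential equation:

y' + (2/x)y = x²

Using integrating factor method:

General solution: y = (1/5)x^3 + Cx^(-2)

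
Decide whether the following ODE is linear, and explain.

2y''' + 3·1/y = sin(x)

Nonlinear (1/y term)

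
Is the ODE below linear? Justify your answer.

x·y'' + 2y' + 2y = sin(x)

Yes. Linear (y and its derivatives appear to the first power only, no products of y terms)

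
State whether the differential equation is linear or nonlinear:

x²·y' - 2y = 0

Linear (y and its derivatives appear to the first power only, no products of y terms)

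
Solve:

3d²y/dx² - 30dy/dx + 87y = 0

Characteristic equation: 3r² - 30r + 87 = 0
Divide by 3: r² - 10r + 29 = 0
Roots: r = 5 ± 2i (complex conjugates)
General solution: y = e^(5x)(C₁cos(2x) + C₂sin(2x))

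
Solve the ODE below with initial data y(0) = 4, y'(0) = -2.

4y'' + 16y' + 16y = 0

General solution: y = (C₁ + C₂x)e^(-2x)
Repeated root r = -2
Applying ICs: C₁ = 4, C₂ = 6
Particular solution: y = (4 + 6x)e^(-2x)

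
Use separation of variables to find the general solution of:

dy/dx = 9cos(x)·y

Separating variables and integrating:
ln|y| = 9sin(x) + C

General solution: y = Ce^(9sin(x))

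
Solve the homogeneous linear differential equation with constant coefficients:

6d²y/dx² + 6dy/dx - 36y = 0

Characteristic equation: 6r² + 6r - 36 = 0
Divide by 6: r² + r - 6 = 0
Roots: r = 2, -3 (distinct real)
General solution: y = C₁e^(2x) + C₂e^(-3x)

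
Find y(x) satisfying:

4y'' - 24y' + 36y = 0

Characteristic equation: 4r² - 24r + 36 = 0
Divide by 4: r² - 6r + 9 = 0
Factored: (r - 3)² = 0
Repeated root: r = 3
General solution: y = (C₁ + C₂x)e^(3x)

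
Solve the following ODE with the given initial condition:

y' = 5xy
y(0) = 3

General solution: y = Ce^(5x²/2)
Applying IC y(0) = 3:
Particular solution: y = 3e^(5x²/2)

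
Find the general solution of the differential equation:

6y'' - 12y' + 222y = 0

Characteristic equation: 6r² - 12r + 222 = 0
Divide by 6: r² - 2r + 37 = 0
Roots: r = 1 ± 6i (complex conjugates)
General solution: y = e^x(C₁cos(6x) + C₂sin(6x))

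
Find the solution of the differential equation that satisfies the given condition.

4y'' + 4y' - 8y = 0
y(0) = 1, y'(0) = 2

General solution: y = C₁e^x + C₂e^(-2x)
Applying ICs: C₁ = 4/3, C₂ = -1/3
Particular solution: y = (4/3)e^x - (1/3)e^(-2x)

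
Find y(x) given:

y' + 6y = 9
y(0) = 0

General solution: y = 3/2 + Ce^(-6x)
Applying y(0) = 0: C = 0 - 3/2 = -3/2
Particular solution: y = 3/2 - (3/2)e^(-6x)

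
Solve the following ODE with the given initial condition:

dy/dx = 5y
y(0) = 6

General solution: y = Ce^(5x)
Applying IC y(0) = 6:
Particular solution: y = 6e^(5x)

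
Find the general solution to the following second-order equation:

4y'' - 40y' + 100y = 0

Characteristic equation: 4r² - 40r + 100 = 0
Divide by 4: r² - 10r + 25 = 0
Factored: (r - 5)² = 0
Repeated root: r = 5
General solution: y = (C₁ + C₂x)e^(5x)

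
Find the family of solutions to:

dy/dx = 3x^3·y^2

Separating variables and integrating:
-1/y = 3x^4/4 + C

General solution: y^-1 = (-3/4)x^4 + C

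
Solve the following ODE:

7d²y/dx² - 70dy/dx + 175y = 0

Characteristic equation: 7r² - 70r + 175 = 0
Divide by 7: r² - 10r + 25 = 0
Factored: (r - 5)² = 0
Repeated root: r = 5
General solution: y = (C₁ + C₂x)e^(5x)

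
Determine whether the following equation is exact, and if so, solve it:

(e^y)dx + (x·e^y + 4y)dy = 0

Verify exactness: ∂M/∂y = ∂N/∂x ✓
Find F(x,y) such that ∂F/∂x = M, ∂F/∂y = N
Solution: x·e^y + 2y² = C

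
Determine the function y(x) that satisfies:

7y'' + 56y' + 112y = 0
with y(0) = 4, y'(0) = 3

General solution: y = (C₁ + C₂x)e^(-4x)
Repeated root r = -4
Applying ICs: C₁ = 4, C₂ = 19
Particular solution: y = (4 + 19x)e^(-4x)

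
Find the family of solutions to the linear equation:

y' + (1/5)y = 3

Using integrating factor method:

General solution: y = 15 + Ce^(-x/5)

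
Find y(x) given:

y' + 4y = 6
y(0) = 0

General solution: y = 3/2 + Ce^(-4x)
Applying y(0) = 0: C = 0 - 3/2 = -3/2
Particular solution: y = 3/2 - (3/2)e^(-4x)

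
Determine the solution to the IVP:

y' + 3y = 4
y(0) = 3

General solution: y = 4/3 + Ce^(-3x)
Applying y(0) = 3: C = 3 - 4/3 = 5/3
Particular solution: y = 4/3 + (5/3)e^(-3x)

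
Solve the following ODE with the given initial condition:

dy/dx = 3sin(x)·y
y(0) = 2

General solution: y = Ce^(-3cos(x))
Applying IC y(0) = 2:
Particular solution: y = 2e^(3(1-cos(x)))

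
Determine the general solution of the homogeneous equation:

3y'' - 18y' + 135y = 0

Characteristic equation: 3r² - 18r + 135 = 0
Divide by 3: r² - 6r + 45 = 0
Roots: r = 3 ± 6i (complex conjugates)
General solution: y = e^(3x)(C₁cos(6x) + C₂sin(6x))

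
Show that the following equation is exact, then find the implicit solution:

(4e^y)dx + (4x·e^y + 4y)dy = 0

Verify exactness: ∂M/∂y = ∂N/∂x ✓
Find F(x,y) such that ∂F/∂x = M, ∂F/∂y = N
Solution: 4x·e^y + 2y² = C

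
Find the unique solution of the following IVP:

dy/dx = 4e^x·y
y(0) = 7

General solution: y = Ce^(4e^x)
Applying IC y(0) = 7:
Particular solution: y = 7e^(4(e^x - 1))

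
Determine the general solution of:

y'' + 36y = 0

Characteristic equation: r² + 36 = 0
Roots: r = ±6i (complex conjugates)
General solution: y = C₁cos(6x) + C₂sin(6x)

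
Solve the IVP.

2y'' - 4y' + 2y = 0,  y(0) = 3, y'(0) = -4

General solution: y = (C₁ + C₂x)e^x
Repeated root r = 1
Applying ICs: C₁ = 3, C₂ = -7
Particular solution: y = (3 - 7x)e^x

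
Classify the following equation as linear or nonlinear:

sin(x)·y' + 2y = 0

Linear (y and its derivatives appear to the first power only, no products of y terms)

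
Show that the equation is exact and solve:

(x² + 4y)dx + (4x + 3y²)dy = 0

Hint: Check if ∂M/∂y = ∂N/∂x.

Verify exactness: ∂M/∂y = ∂N/∂x ✓
Find F(x,y) such that ∂F/∂x = M, ∂F/∂y = N
Solution: x³/3 + 4xy + y³ = C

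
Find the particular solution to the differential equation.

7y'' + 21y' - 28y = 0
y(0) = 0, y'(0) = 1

General solution: y = C₁e^x + C₂e^(-4x)
Applying ICs: C₁ = 1/5, C₂ = -1/5
Particular solution: y = (1/5)e^x - (1/5)e^(-4x)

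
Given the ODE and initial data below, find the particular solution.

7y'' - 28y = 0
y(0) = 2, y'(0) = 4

General solution: y = C₁e^(2x) + C₂e^(-2x)
Applying ICs: C₁ = 2, C₂ = 0
Particular solution: y = 2e^(2x)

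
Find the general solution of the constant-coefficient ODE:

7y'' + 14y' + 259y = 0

Characteristic equation: 7r² + 14r + 259 = 0
Divide by 7: r² + 2r + 37 = 0
Roots: r = -1 ± 6i (complex conjugates)
General solution: y = e^(-x)(C₁cos(6x) + C₂sin(6x))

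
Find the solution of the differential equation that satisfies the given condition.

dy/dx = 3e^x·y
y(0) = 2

General solution: y = Ce^(3e^x)
Applying IC y(0) = 2:
Particular solution: y = 2e^(3(e^x - 1))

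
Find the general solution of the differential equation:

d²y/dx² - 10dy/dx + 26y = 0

Characteristic equation: r² - 10r + 26 = 0
Roots: r = 5 ± i (complex conjugates)
General solution: y = e^(5x)(C₁cos(x) + C₂sin(x))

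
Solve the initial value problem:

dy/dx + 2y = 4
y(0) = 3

General solution: y = 2 + Ce^(-2x)
Applying y(0) = 3: C = 3 - 2 = 1
Particular solution: y = 2 + e^(-2x)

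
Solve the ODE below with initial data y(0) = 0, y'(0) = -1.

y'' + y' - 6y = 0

General solution: y = C₁e^(2x) + C₂e^(-3x)
Applying ICs: C₁ = -1/5, C₂ = 1/5
Particular solution: y = -(1/5)e^(2x) + (1/5)e^(-3x)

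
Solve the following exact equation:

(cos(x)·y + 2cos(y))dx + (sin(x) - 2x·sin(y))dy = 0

Verify exactness: ∂M/∂y = ∂N/∂x ✓
Find F(x,y) such that ∂F/∂x = M, ∂F/∂y = N
Solution: sin(x)·y + 2x·cos(y) = C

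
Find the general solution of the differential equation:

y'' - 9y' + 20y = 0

Characteristic equation: r² - 9r + 20 = 0
Roots: r = 4, 5 (distinct real)
General solution: y = C₁e^(4x) + C₂e^(5x)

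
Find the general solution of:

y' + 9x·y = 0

Using integrating factor method:

General solution: y = Ce^(-9x^2/2)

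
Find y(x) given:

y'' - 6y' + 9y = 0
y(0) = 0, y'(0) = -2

General solution: y = (C₁ + C₂x)e^(3x)
Repeated root r = 3
Applying ICs: C₁ = 0, C₂ = -2
Particular solution: y = -2xe^(3x)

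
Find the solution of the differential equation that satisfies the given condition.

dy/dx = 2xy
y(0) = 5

General solution: y = Ce^(x²)
Applying IC y(0) = 5:
Particular solution: y = 5e^(x²)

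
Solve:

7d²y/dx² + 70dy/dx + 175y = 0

Characteristic equation: 7r² + 70r + 175 = 0
Divide by 7: r² + 10r + 25 = 0
Factored: (r + 5)² = 0
Repeated root: r = -5
General solution: y = (C₁ + C₂x)e^(-5x)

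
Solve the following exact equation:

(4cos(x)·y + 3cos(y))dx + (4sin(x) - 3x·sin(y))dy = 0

Verify exactness: ∂M/∂y = ∂N/∂x ✓
Find F(x,y) such that ∂F/∂x = M, ∂F/∂y = N
Solution: 4sin(x)·y + 3x·cos(y) = C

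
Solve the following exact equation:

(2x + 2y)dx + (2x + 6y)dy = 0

Verify exactness: ∂M/∂y = ∂N/∂x ✓
Find F(x,y) such that ∂F/∂x = M, ∂F/∂y = N
Solution: x² + 2xy + 3y² = C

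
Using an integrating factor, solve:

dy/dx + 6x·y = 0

Using integrating factor method:

General solution: y = Ce^(-3x^2)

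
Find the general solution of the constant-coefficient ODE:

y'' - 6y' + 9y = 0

Characteristic equation: r² - 6r + 9 = 0
Factored: (r - 3)² = 0
Repeated root: r = 3
General solution: y = (C₁ + C₂x)e^(3x)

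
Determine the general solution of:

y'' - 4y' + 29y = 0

Characteristic equation: r² - 4r + 29 = 0
Roots: r = 2 ± 5i (complex conjugates)
General solution: y = e^(2x)(C₁cos(5x) + C₂sin(5x))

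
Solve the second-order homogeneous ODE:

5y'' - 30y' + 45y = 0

Characteristic equation: 5r² - 30r + 45 = 0
Divide by 5: r² - 6r + 9 = 0
Factored: (r - 3)² = 0
Repeated root: r = 3
General solution: y = (C₁ + C₂x)e^(3x)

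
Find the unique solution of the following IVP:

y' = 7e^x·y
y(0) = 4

General solution: y = Ce^(7e^x)
Applying IC y(0) = 4:
Particular solution: y = 4e^(7(e^x - 1))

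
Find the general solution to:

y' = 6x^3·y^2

Separating variables and integrating:
-1/y = 3x^4/2 + C

General solution: y^-1 = (-3/2)x^4 + C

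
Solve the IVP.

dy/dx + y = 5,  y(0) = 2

General solution: y = 5 + Ce^(-x)
Applying y(0) = 2: C = 2 - 5 = -3
Particular solution: y = 5 - 3e^(-x)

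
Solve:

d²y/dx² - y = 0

Characteristic equation: r² - 1 = 0
Roots: r = 1, -1 (distinct real)
General solution: y = C₁e^x + C₂e^(-x)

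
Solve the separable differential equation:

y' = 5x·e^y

Separating variables and integrating:
-e^(-y) = 5x²/2 + C

General solution: y = -ln(C - 5x²/2)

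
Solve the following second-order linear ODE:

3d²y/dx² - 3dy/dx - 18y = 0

Characteristic equation: 3r² - 3r - 18 = 0
Divide by 3: r² - r - 6 = 0
Roots: r = 3, -2 (distinct real)
General solution: y = C₁e^(3x) + C₂e^(-2x)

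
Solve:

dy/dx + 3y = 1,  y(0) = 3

General solution: y = 1/3 + Ce^(-3x)
Applying y(0) = 3: C = 3 - 1/3 = 8/3
Particular solution: y = 1/3 + (8/3)e^(-3x)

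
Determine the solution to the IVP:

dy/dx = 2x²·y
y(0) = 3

General solution: y = Ce^(2x³/3)
Applying IC y(0) = 3:
Particular solution: y = 3e^(2x³/3)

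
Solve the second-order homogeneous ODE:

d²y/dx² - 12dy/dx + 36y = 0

Characteristic equation: r² - 12r + 36 = 0
Factored: (r - 6)² = 0
Repeated root: r = 6
General solution: y = (C₁ + C₂x)e^(6x)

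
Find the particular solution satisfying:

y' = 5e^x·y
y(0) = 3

General solution: y = Ce^(5e^x)
Applying IC y(0) = 3:
Particular solution: y = 3e^(5(e^x - 1))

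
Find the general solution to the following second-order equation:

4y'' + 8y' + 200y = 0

Characteristic equation: 4r² + 8r + 200 = 0
Divide by 4: r² + 2r + 50 = 0
Roots: r = -1 ± 7i (complex conjugates)
General solution: y = e^(-x)(C₁cos(7x) + C₂sin(7x))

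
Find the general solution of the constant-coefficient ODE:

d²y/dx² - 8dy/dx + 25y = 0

Characteristic equation: r² - 8r + 25 = 0
Roots: r = 4 ± 3i (complex conjugates)
General solution: y = e^(4x)(C₁cos(3x) + C₂sin(3x))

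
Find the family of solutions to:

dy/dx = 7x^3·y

Separating variables and integrating:
ln|y| = 7x^4/4 + C

General solution: y = Ce^(7x^4/4)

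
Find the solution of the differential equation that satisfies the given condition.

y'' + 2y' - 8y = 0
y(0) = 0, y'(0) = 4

General solution: y = C₁e^(2x) + C₂e^(-4x)
Applying ICs: C₁ = 2/3, C₂ = -2/3
Particular solution: y = (2/3)e^(2x) - (2/3)e^(-4x)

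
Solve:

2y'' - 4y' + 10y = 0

Characteristic equation: 2r² - 4r + 10 = 0
Divide by 2: r² - 2r + 5 = 0
Roots: r = 1 ± 2i (complex conjugates)
General solution: y = e^x(C₁cos(2x) + C₂sin(2x))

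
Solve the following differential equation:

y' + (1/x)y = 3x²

Using integrating factor method:

General solution: y = (3/4)x^3 + C/x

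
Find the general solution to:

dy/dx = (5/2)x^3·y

Separating variables and integrating:
ln|y| = 5x^4/8 + C

General solution: y = Ce^(5x^4/8)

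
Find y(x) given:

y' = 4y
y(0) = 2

General solution: y = Ce^(4x)
Applying IC y(0) = 2:
Particular solution: y = 2e^(4x)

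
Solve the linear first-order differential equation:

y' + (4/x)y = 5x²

Using integrating factor method:

General solution: y = (5/7)x^3 + Cx^(-4)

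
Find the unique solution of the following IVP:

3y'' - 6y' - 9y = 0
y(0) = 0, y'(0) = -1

General solution: y = C₁e^(3x) + C₂e^(-x)
Applying ICs: C₁ = -1/4, C₂ = 1/4
Particular solution: y = -(1/4)e^(3x) + (1/4)e^(-x)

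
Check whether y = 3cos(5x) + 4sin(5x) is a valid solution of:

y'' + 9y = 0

Verification:
y'' = -75cos(5x) - 100sin(5x)
y'' + 9y ≠ 0 (frequency mismatch: got 25 instead of 9)

No, it is not a solution.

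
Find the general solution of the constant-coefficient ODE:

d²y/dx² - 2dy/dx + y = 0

Characteristic equation: r² - 2r + 1 = 0
Factored: (r - 1)² = 0
Repeated root: r = 1
General solution: y = (C₁ + C₂x)e^x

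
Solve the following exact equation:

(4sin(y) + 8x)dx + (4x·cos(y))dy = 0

Verify exactness: ∂M/∂y = ∂N/∂x ✓
Find F(x,y) such that ∂F/∂x = M, ∂F/∂y = N
Solution: 4x·sin(y) + 4x² = C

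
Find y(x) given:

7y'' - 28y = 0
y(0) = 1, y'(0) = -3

General solution: y = C₁e^(2x) + C₂e^(-2x)
Applying ICs: C₁ = -1/4, C₂ = 5/4
Particular solution: y = -(1/4)e^(2x) + (5/4)e^(-2x)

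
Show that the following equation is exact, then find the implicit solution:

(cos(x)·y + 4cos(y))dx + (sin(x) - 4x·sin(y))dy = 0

Verify exactness: ∂M/∂y = ∂N/∂x ✓
Find F(x,y) such that ∂F/∂x = M, ∂F/∂y = N
Solution: sin(x)·y + 4x·cos(y) = C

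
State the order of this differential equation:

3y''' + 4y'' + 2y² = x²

The order is 3 (highest derivative is of order 3).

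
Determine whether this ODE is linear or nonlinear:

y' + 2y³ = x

Nonlinear (y³ term)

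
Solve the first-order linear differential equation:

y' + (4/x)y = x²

Using integrating factor method:

General solution: y = (1/7)x^3 + Cx^(-4)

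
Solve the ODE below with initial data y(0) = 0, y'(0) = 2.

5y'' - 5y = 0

General solution: y = C₁e^x + C₂e^(-x)
Applying ICs: C₁ = 1, C₂ = -1
Particular solution: y = e^x - e^(-x)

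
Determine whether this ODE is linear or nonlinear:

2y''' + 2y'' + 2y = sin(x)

Linear (y and its derivatives appear to the first power only, no products of y terms)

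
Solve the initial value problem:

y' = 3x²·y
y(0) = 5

General solution: y = Ce^(x³)
Applying IC y(0) = 5:
Particular solution: y = 5e^(x³)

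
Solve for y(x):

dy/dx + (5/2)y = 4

Using integrating factor method:

General solution: y = 8/5 + Ce^(-5x/2)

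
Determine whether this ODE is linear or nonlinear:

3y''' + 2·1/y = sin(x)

Nonlinear (1/y term)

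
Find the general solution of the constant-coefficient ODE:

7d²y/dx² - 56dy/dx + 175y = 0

Characteristic equation: 7r² - 56r + 175 = 0
Divide by 7: r² - 8r + 25 = 0
Roots: r = 4 ± 3i (complex conjugates)
General solution: y = e^(4x)(C₁cos(3x) + C₂sin(3x))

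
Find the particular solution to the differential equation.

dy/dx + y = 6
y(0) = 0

General solution: y = 6 + Ce^(-x)
Applying y(0) = 0: C = 0 - 6 = -6
Particular solution: y = 6 - 6e^(-x)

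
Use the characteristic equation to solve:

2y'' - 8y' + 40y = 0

Characteristic equation: 2r² - 8r + 40 = 0
Divide by 2: r² - 4r + 20 = 0
Roots: r = 2 ± 4i (complex conjugates)
General solution: y = e^(2x)(C₁cos(4x) + C₂sin(4x))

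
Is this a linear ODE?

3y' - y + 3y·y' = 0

No. Nonlinear (product y·y')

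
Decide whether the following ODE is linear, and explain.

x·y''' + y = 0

Linear (y and its derivatives appear to the first power only, no products of y terms)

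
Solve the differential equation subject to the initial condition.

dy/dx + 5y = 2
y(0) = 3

General solution: y = 2/5 + Ce^(-5x)
Applying y(0) = 3: C = 3 - 2/5 = 13/5
Particular solution: y = 2/5 + (13/5)e^(-5x)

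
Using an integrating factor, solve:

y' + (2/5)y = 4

Using integrating factor method:

General solution: y = 10 + Ce^(-2x/5)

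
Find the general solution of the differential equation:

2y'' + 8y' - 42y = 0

Characteristic equation: 2r² + 8r - 42 = 0
Divide by 2: r² + 4r - 21 = 0
Roots: r = 3, -7 (distinct real)
General solution: y = C₁e^(3x) + C₂e^(-7x)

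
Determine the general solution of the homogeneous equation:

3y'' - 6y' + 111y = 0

Characteristic equation: 3r² - 6r + 111 = 0
Divide by 3: r² - 2r + 37 = 0
Roots: r = 1 ± 6i (complex conjugates)
General solution: y = e^x(C₁cos(6x) + C₂sin(6x))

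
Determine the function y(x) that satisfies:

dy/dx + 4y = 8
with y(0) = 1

General solution: y = 2 + Ce^(-4x)
Applying y(0) = 1: C = 1 - 2 = -1
Particular solution: y = 2 - e^(-4x)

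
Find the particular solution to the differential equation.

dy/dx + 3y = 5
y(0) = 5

General solution: y = 5/3 + Ce^(-3x)
Applying y(0) = 5: C = 5 - 5/3 = 10/3
Particular solution: y = 5/3 + (10/3)e^(-3x)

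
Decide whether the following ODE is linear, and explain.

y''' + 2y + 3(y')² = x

Nonlinear ((y')² term)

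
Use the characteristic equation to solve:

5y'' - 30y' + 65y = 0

Characteristic equation: 5r² - 30r + 65 = 0
Divide by 5: r² - 6r + 13 = 0
Roots: r = 3 ± 2i (complex conjugates)
General solution: y = e^(3x)(C₁cos(2x) + C₂sin(2x))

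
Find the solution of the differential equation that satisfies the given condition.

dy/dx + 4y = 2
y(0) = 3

General solution: y = 1/2 + Ce^(-4x)
Applying y(0) = 3: C = 3 - 1/2 = 5/2
Particular solution: y = 1/2 + (5/2)e^(-4x)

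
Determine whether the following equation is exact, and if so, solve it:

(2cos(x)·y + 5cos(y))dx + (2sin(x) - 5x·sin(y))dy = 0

Verify exactness: ∂M/∂y = ∂N/∂x ✓
Find F(x,y) such that ∂F/∂x = M, ∂F/∂y = N
Solution: 2sin(x)·y + 5x·cos(y) = C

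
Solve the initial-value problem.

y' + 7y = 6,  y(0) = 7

General solution: y = 6/7 + Ce^(-7x)
Applying y(0) = 7: C = 7 - 6/7 = 43/7
Particular solution: y = 6/7 + (43/7)e^(-7x)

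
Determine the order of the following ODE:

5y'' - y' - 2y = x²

The order is 2 (highest derivative is of order 2).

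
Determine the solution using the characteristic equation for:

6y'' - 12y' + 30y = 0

Characteristic equation: 6r² - 12r + 30 = 0
Divide by 6: r² - 2r + 5 = 0
Roots: r = 1 ± 2i (complex conjugates)
General solution: y = e^x(C₁cos(2x) + C₂sin(2x))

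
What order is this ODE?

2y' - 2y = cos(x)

The order is 1 (highest derivative is of order 1).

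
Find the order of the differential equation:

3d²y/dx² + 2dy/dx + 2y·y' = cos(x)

The order is 2 (highest derivative is of order 2).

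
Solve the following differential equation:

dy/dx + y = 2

Using integrating factor method:

General solution: y = 2 + Ce^(-x)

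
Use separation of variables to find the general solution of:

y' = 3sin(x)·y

Separating variables and integrating:
ln|y| = -3cos(x) + C

General solution: y = Ce^(-3cos(x))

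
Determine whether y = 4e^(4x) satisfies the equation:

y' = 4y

Verification:
y = 4e^(4x)
y' = 16e^(4x)
4y = 16e^(4x)
y' = 4y ✓

Yes, it is a solution.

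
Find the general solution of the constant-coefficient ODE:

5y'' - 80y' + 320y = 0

Characteristic equation: 5r² - 80r + 320 = 0
Divide by 5: r² - 16r + 64 = 0
Factored: (r - 8)² = 0
Repeated root: r = 8
General solution: y = (C₁ + C₂x)e^(8x)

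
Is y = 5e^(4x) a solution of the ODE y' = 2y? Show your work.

Verification:
y = 5e^(4x)
y' = 20e^(4x)
But 2y = 10e^(4x)
y' ≠ 2y — the derivative does not match

No, it is not a solution.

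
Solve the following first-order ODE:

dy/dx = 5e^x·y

Separating variables and integrating:
ln|y| = 5e^x + C

General solution: y = Ce^(5e^x)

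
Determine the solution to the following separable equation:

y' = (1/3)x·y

Separating variables and integrating:
ln|y| = x^2/6 + C

General solution: y = Ce^(x^2/6)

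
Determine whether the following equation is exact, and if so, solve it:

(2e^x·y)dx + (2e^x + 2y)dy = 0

Verify exactness: ∂M/∂y = ∂N/∂x ✓
Find F(x,y) such that ∂F/∂x = M, ∂F/∂y = N
Solution: 2e^x·y + y² = C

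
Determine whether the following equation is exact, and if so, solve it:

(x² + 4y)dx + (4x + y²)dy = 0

Verify exactness: ∂M/∂y = ∂N/∂x ✓
Find F(x,y) such that ∂F/∂x = M, ∂F/∂y = N
Solution: x³/3 + 4xy + y³/3 = C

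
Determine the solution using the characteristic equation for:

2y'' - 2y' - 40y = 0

Characteristic equation: 2r² - 2r - 40 = 0
Divide by 2: r² - r - 20 = 0
Roots: r = 5, -4 (distinct real)
General solution: y = C₁e^(5x) + C₂e^(-4x)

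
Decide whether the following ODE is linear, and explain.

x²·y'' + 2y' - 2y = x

Linear (y and its derivatives appear to the first power only, no products of y terms)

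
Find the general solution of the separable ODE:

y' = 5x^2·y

Separating variables and integrating:
ln|y| = 5x^3/3 + C

General solution: y = Ce^(5x^3/3)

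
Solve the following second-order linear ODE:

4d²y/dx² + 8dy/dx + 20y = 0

Characteristic equation: 4r² + 8r + 20 = 0
Divide by 4: r² + 2r + 5 = 0
Roots: r = -1 ± 2i (complex conjugates)
General solution: y = e^(-x)(C₁cos(2x) + C₂sin(2x))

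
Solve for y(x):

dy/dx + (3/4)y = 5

Using integrating factor method:

General solution: y = 20/3 + Ce^(-3x/4)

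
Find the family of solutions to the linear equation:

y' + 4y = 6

Using integrating factor method:

General solution: y = 3/2 + Ce^(-4x)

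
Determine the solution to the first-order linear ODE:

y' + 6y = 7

Using integrating factor method:

General solution: y = 7/6 + Ce^(-6x)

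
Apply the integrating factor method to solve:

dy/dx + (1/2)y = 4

Using integrating factor method:

General solution: y = 8 + Ce^(-x/2)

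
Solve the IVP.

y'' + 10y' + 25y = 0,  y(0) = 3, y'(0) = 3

General solution: y = (C₁ + C₂x)e^(-5x)
Repeated root r = -5
Applying ICs: C₁ = 3, C₂ = 18
Particular solution: y = (3 + 18x)e^(-5x)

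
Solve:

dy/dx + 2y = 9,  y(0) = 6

General solution: y = 9/2 + Ce^(-2x)
Applying y(0) = 6: C = 6 - 9/2 = 3/2
Particular solution: y = 9/2 + (3/2)e^(-2x)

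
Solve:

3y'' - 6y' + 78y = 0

Characteristic equation: 3r² - 6r + 78 = 0
Divide by 3: r² - 2r + 26 = 0
Roots: r = 1 ± 5i (complex conjugates)
General solution: y = e^x(C₁cos(5x) + C₂sin(5x))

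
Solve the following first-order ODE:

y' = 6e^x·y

Separating variables and integrating:
ln|y| = 6e^x + C

General solution: y = Ce^(6e^x)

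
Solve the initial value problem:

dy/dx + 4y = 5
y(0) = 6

General solution: y = 5/4 + Ce^(-4x)
Applying y(0) = 6: C = 6 - 5/4 = 19/4
Particular solution: y = 5/4 + (19/4)e^(-4x)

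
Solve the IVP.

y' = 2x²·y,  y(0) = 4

General solution: y = Ce^(2x³/3)
Applying IC y(0) = 4:
Particular solution: y = 4e^(2x³/3)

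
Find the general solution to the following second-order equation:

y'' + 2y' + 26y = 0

Characteristic equation: r² + 2r + 26 = 0
Roots: r = -1 ± 5i (complex conjugates)
General solution: y = e^(-x)(C₁cos(5x) + C₂sin(5x))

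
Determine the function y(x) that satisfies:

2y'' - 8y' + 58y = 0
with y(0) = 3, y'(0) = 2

General solution: y = e^(2x)(C₁cos(5x) + C₂sin(5x))
Complex roots r = 2 ± 5i
Applying ICs: C₁ = 3, C₂ = -4/5
Particular solution: y = e^(2x)(3cos(5x) - (4/5)sin(5x))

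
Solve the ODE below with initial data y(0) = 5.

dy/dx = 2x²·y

General solution: y = Ce^(2x³/3)
Applying IC y(0) = 5:
Particular solution: y = 5e^(2x³/3)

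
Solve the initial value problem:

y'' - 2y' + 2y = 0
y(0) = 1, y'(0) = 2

General solution: y = e^x(C₁cos(x) + C₂sin(x))
Complex roots r = 1 ± i
Applying ICs: C₁ = 1, C₂ = 1
Particular solution: y = e^x(cos(x) + sin(x))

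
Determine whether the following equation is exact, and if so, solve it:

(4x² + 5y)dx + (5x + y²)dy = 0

Verify exactness: ∂M/∂y = ∂N/∂x ✓
Find F(x,y) such that ∂F/∂x = M, ∂F/∂y = N
Solution: 4x³/3 + 5xy + y³/3 = C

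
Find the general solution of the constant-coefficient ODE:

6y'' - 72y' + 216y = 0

Characteristic equation: 6r² - 72r + 216 = 0
Divide by 6: r² - 12r + 36 = 0
Factored: (r - 6)² = 0
Repeated root: r = 6
General solution: y = (C₁ + C₂x)e^(6x)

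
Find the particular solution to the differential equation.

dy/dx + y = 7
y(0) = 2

General solution: y = 7 + Ce^(-x)
Applying y(0) = 2: C = 2 - 7 = -5
Particular solution: y = 7 - 5e^(-x)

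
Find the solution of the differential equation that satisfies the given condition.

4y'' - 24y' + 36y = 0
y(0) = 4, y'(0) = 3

General solution: y = (C₁ + C₂x)e^(3x)
Repeated root r = 3
Applying ICs: C₁ = 4, C₂ = -9
Particular solution: y = (4 - 9x)e^(3x)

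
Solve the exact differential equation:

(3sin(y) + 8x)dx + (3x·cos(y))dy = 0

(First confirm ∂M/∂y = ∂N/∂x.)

Verify exactness: ∂M/∂y = ∂N/∂x ✓
Find F(x,y) such that ∂F/∂x = M, ∂F/∂y = N
Solution: 3x·sin(y) + 4x² = C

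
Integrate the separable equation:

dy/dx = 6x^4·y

Separating variables and integrating:
ln|y| = 6x^5/5 + C

General solution: y = Ce^(6x^5/5)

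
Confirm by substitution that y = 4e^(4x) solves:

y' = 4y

Verification:
y = 4e^(4x)
y' = 16e^(4x)
4y = 16e^(4x)
y' = 4y ✓

Yes, it is a solution.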